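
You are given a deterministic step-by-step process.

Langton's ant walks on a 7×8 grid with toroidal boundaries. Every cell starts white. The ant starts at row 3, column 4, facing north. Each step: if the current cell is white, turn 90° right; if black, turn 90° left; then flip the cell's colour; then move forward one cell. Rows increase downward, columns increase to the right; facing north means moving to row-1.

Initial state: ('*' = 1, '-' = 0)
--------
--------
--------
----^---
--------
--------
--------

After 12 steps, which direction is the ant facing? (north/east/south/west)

[0] --------
--------
--------
----^---
--------
--------
--------
[1] --------
--------
--------
----*>--
--------
--------
--------
[2] --------
--------
--------
----**--
-----v--
--------
--------
[3] --------
--------
--------
----**--
----<*--
--------
--------
[4] --------
--------
--------
----^*--
----**--
--------
--------
[5] --------
--------
--------
---<-*--
----**--
--------
--------
[6] --------
--------
---^----
---*-*--
----**--
--------
--------
[7] --------
--------
---*>---
---*-*--
----**--
--------
--------
[8] --------
--------
---**---
---*v*--
----**--
--------
--------
[9] --------
--------
---**---
---<**--
----**--
--------
--------
[10] --------
--------
---**---
----**--
---v**--
--------
--------
[11] --------
--------
---**---
----**--
--<***--
--------
--------
[12] --------
--------
---**---
--^-**--
--****--
--------
--------

north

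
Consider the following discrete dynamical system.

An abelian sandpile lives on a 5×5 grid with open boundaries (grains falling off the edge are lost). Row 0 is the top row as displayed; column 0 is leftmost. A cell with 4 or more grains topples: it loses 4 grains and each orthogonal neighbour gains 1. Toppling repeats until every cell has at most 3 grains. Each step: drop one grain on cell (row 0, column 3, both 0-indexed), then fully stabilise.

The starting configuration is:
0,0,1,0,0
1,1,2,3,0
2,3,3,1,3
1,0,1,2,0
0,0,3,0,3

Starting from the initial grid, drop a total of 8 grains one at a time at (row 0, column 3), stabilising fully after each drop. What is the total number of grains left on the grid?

0) 0,0,1,0,0
1,1,2,3,0
2,3,3,1,3
1,0,1,2,0
0,0,3,0,3
1) 0,0,1,1,0
1,1,2,3,0
2,3,3,1,3
1,0,1,2,0
0,0,3,0,3
2) 0,0,1,2,0
1,1,2,3,0
2,3,3,1,3
1,0,1,2,0
0,0,3,0,3
3) 0,0,1,3,0
1,1,2,3,0
2,3,3,1,3
1,0,1,2,0
0,0,3,0,3
4) 0,0,2,1,1
1,1,3,0,1
2,3,3,2,3
1,0,1,2,0
0,0,3,0,3
5) 0,0,2,2,1
1,1,3,0,1
2,3,3,2,3
1,0,1,2,0
0,0,3,0,3
6) 0,0,2,3,1
1,1,3,0,1
2,3,3,2,3
1,0,1,2,0
0,0,3,0,3
7) 0,0,3,0,2
1,1,3,1,1
2,3,3,2,3
1,0,1,2,0
0,0,3,0,3
8) 0,0,3,1,2
1,1,3,1,1
2,3,3,2,3
1,0,1,2,0
0,0,3,0,3

36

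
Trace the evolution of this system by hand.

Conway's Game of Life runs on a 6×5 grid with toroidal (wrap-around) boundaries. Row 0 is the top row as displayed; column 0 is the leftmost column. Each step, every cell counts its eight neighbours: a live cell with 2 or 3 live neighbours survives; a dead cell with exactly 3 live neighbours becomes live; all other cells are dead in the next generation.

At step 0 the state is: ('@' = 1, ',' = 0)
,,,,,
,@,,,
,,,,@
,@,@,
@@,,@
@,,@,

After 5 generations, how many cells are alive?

3

gen 0: ,,,,,
,@,,,
,,,,@
,@,@,
@@,,@
@,,@,
gen 1: ,,,,,
,,,,,
@,@,,
,@@@,
,@,@,
@@,,,
gen 2: ,,,,,
,,,,,
,,@@,
@,,@@
,,,@@
@@@,,
gen 3: ,@,,,
,,,,,
,,@@,
@,,,,
,,,,,
@@@@@
gen 4: ,@,@@
,,@,,
,,,,,
,,,,,
,,@@,
@@@@@
gen 5: ,,,,,
,,@@,
,,,,,
,,,,,
@,,,,
,,,,,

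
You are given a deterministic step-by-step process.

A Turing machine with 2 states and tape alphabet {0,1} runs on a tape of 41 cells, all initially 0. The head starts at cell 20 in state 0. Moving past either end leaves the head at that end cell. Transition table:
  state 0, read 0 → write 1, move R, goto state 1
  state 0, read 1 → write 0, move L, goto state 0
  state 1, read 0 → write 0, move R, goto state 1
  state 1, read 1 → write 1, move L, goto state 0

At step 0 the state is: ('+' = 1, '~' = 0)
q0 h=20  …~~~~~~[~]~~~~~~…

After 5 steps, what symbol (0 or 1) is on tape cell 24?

0

k=0  q0 h=20  …~~~~~~[~]~~~~~~…
k=1  q1 h=21  …~~~~~+[~]~~~~~~…
k=2  q1 h=22  …~~~~+~[~]~~~~~~…
k=3  q1 h=23  …~~~+~~[~]~~~~~~…
k=4  q1 h=24  …~~+~~~[~]~~~~~~…
k=5  q1 h=25  …~+~~~~[~]~~~~~~…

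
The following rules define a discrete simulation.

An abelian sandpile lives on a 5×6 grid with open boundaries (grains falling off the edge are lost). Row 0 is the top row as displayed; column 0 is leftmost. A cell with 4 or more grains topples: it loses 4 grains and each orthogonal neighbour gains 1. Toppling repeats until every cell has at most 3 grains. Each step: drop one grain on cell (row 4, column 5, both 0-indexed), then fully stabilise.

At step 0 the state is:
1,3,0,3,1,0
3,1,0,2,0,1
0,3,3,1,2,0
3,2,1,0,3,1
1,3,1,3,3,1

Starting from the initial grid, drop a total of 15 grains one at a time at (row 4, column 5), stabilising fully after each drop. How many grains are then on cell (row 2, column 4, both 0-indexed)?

3

step 0: 1,3,0,3,1,0
3,1,0,2,0,1
0,3,3,1,2,0
3,2,1,0,3,1
1,3,1,3,3,1
step 1: 1,3,0,3,1,0
3,1,0,2,0,1
0,3,3,1,2,0
3,2,1,0,3,1
1,3,1,3,3,2
step 2: 1,3,0,3,1,0
3,1,0,2,0,1
0,3,3,1,2,0
3,2,1,0,3,1
1,3,1,3,3,3
step 3: 1,3,0,3,1,0
3,1,0,2,0,1
0,3,3,1,3,0
3,2,1,2,0,3
1,3,2,0,2,1
step 4: 1,3,0,3,1,0
3,1,0,2,0,1
0,3,3,1,3,0
3,2,1,2,0,3
1,3,2,0,2,2
step 5: 1,3,0,3,1,0
3,1,0,2,0,1
0,3,3,1,3,0
3,2,1,2,0,3
1,3,2,0,2,3
step 6: 1,3,0,3,1,0
3,1,0,2,0,1
0,3,3,1,3,1
3,2,1,2,1,0
1,3,2,0,3,1
step 7: 1,3,0,3,1,0
3,1,0,2,0,1
0,3,3,1,3,1
3,2,1,2,1,0
1,3,2,0,3,2
step 8: 1,3,0,3,1,0
3,1,0,2,0,1
0,3,3,1,3,1
3,2,1,2,1,0
1,3,2,0,3,3
step 9: 1,3,0,3,1,0
3,1,0,2,0,1
0,3,3,1,3,1
3,2,1,2,2,1
1,3,2,1,0,1
step 10: 1,3,0,3,1,0
3,1,0,2,0,1
0,3,3,1,3,1
3,2,1,2,2,1
1,3,2,1,0,2
step 11: 1,3,0,3,1,0
3,1,0,2,0,1
0,3,3,1,3,1
3,2,1,2,2,1
1,3,2,1,0,3
step 12: 1,3,0,3,1,0
3,1,0,2,0,1
0,3,3,1,3,1
3,2,1,2,2,2
1,3,2,1,1,0
step 13: 1,3,0,3,1,0
3,1,0,2,0,1
0,3,3,1,3,1
3,2,1,2,2,2
1,3,2,1,1,1
step 14: 1,3,0,3,1,0
3,1,0,2,0,1
0,3,3,1,3,1
3,2,1,2,2,2
1,3,2,1,1,2
step 15: 1,3,0,3,1,0
3,1,0,2,0,1
0,3,3,1,3,1
3,2,1,2,2,2
1,3,2,1,1,3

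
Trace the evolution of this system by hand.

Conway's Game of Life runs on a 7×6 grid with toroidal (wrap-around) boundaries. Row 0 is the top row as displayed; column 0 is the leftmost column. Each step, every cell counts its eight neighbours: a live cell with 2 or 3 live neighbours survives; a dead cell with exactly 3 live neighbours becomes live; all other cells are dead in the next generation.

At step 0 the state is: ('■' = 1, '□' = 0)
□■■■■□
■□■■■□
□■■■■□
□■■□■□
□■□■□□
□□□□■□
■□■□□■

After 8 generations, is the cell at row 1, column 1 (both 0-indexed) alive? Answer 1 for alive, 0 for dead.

0

gen 0: □■■■■□
■□■■■□
□■■■■□
□■■□■□
□■□■□□
□□□□■□
■□■□□■
gen 1: □□□□□□
■□□□□□
■□□□□□
■□□□■□
□■□■■□
■■■■■■
■□■□□■
gen 2: ■■□□□■
□□□□□□
■■□□□□
■■□■■□
□□□□□□
□□□□□□
□□■□□□
gen 3: ■■□□□□
□□□□□■
■■■□□■
■■■□□■
□□□□□□
□□□□□□
■■□□□□
gen 4: □■□□□■
□□■□□■
□□■□■□
□□■□□■
■■□□□□
□□□□□□
■■□□□□
gen 5: □■■□□■
■■■■■■
□■■□■■
■□■■□■
■■□□□□
□□□□□□
■■□□□□
gen 6: □□□□□□
□□□□□□
□□□□□□
□□□■□□
■■■□□■
□□□□□□
■■■□□□
gen 7: □■□□□□
□□□□□□
□□□□□□
■■■□□□
■■■□□□
□□□□□■
□■□□□□
gen 8: □□□□□□
□□□□□□
□■□□□□
■□■□□□
□□■□□■
□□■□□□
■□□□□□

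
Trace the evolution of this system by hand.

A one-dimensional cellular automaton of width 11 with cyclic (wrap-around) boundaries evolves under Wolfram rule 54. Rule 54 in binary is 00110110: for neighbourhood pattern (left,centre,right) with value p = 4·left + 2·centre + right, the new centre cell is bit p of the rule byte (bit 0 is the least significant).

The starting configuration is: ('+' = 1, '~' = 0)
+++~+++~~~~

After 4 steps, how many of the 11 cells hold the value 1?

gen 0: +++~+++~~~~
gen 1: ~~~+~~~+~~+
gen 2: +~+++~+++++
gen 3: ~+~~~+~~~~~
gen 4: +++~+++~~~~

6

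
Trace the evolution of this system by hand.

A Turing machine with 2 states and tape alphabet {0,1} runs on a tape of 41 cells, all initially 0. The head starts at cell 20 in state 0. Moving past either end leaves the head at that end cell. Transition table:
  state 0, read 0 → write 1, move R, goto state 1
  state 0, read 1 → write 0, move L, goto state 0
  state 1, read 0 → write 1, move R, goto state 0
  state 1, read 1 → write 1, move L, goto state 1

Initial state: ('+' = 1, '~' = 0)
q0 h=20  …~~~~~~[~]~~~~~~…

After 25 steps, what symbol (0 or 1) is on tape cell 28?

1

k=0  q0 h=20  …~~~~~~[~]~~~~~~…
k=1  q1 h=21  …~~~~~+[~]~~~~~~…
k=2  q0 h=22  …~~~~++[~]~~~~~~…
k=3  q1 h=23  …~~~+++[~]~~~~~~…
k=4  q0 h=24  …~~++++[~]~~~~~~…
k=5  q1 h=25  …~+++++[~]~~~~~~…
k=6  q0 h=26  …++++++[~]~~~~~~…
k=7  q1 h=27  …++++++[~]~~~~~~…
k=8  q0 h=28  …++++++[~]~~~~~~…
k=9  q1 h=29  …++++++[~]~~~~~~…
k=10  q0 h=30  …++++++[~]~~~~~~…
k=11  q1 h=31  …++++++[~]~~~~~~…
k=12  q0 h=32  …++++++[~]~~~~~~…
k=13  q1 h=33  …++++++[~]~~~~~~…
k=14  q0 h=34  …++++++[~]~~~~~~|
k=15  q1 h=35  …++++++[~]~~~~~|
k=16  q0 h=36  …++++++[~]~~~~|
k=17  q1 h=37  …++++++[~]~~~|
k=18  q0 h=38  …++++++[~]~~|
k=19  q1 h=39  …++++++[~]~|
k=20  q0 h=40  …++++++[~]|
k=21  q1 h=40  …++++++[+]|
k=22  q1 h=39  …++++++[+]+|
k=23  q1 h=38  …++++++[+]++|
k=24  q1 h=37  …++++++[+]+++|
k=25  q1 h=36  …++++++[+]++++|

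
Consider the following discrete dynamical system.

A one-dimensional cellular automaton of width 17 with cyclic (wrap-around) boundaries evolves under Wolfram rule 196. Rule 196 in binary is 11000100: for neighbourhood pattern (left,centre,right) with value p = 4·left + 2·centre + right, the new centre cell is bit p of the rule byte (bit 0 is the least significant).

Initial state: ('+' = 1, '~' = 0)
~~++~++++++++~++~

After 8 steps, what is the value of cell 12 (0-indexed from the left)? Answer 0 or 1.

1

step 0: ~~++~++++++++~++~
step 1: ~~~+~~+++++++~~+~
step 2: ~~~+~~~++++++~~+~
step 3: ~~~+~~~~+++++~~+~
step 4: ~~~+~~~~~++++~~+~
step 5: ~~~+~~~~~~+++~~+~
step 6: ~~~+~~~~~~~++~~+~
step 7: ~~~+~~~~~~~~+~~+~
step 8: ~~~+~~~~~~~~+~~+~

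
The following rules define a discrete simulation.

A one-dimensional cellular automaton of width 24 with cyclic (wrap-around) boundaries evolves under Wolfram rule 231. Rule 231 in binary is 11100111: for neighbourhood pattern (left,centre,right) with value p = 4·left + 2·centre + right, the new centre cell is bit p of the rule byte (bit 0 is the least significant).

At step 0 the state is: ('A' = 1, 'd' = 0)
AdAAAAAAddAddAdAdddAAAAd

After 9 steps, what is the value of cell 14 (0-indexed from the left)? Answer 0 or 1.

1

t=0: AdAAAAAAddAddAdAdddAAAAd
t=1: AAdAAAAAdAAdAAAAdAAdAAAA
t=2: AAAdAAAAAdAAdAAAAdAAdAAA
t=3: AAAAdAAAAAdAAdAAAAdAAdAA
t=4: AAAAAdAAAAAdAAdAAAAdAAdA
t=5: AAAAAAdAAAAAdAAdAAAAdAAd
t=6: dAAAAAAdAAAAAdAAdAAAAdAA
t=7: AdAAAAAAdAAAAAdAAdAAAAdA
t=8: AAdAAAAAAdAAAAAdAAdAAAAd
t=9: dAAdAAAAAAdAAAAAdAAdAAAA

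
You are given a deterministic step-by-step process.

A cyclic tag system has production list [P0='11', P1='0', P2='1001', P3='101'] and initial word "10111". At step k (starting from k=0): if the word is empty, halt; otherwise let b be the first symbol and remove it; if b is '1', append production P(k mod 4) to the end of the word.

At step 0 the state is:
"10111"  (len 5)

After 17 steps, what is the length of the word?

k=0  "10111"  (len 5)
k=1  "011111"  (len 6)
k=2  "11111"  (len 5)
k=3  "11111001"  (len 8)
k=4  "1111001101"  (len 10)
k=5  "11100110111"  (len 11)
k=6  "11001101110"  (len 11)
k=7  "10011011101001"  (len 14)
k=8  "0011011101001101"  (len 16)
k=9  "011011101001101"  (len 15)
k=10  "11011101001101"  (len 14)
k=11  "10111010011011001"  (len 17)
k=12  "0111010011011001101"  (len 19)
k=13  "111010011011001101"  (len 18)
k=14  "110100110110011010"  (len 18)
k=15  "101001101100110101001"  (len 21)
k=16  "01001101100110101001101"  (len 23)
k=17  "1001101100110101001101"  (len 22)

22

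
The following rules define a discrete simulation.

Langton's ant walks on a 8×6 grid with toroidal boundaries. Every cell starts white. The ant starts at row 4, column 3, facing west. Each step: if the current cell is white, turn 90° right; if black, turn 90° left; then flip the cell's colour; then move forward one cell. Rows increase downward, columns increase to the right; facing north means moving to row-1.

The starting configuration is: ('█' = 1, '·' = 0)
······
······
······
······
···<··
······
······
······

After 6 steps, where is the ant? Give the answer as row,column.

0) ······
······
······
······
···<··
······
······
······
1) ······
······
······
···^··
···█··
······
······
······
2) ······
······
······
···█>·
···█··
······
······
······
3) ······
······
······
···██·
···█v·
······
······
······
4) ······
······
······
···██·
···<█·
······
······
······
5) ······
······
······
···██·
····█·
···v··
······
······
6) ······
······
······
···██·
····█·
··<█··
······
······

5,2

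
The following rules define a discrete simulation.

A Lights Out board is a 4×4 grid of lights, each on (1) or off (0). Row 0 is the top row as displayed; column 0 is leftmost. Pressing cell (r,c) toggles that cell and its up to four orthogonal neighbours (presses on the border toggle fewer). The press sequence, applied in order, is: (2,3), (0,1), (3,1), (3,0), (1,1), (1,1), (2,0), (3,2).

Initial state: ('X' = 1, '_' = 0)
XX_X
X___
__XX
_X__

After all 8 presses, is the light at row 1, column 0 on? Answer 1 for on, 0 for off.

gen 0: XX_X
X___
__XX
_X__
gen 1: XX_X
X__X
____
_X_X
gen 2: __XX
XX_X
____
_X_X
gen 3: __XX
XX_X
_X__
X_XX
gen 4: __XX
XX_X
XX__
_XXX
gen 5: _XXX
__XX
X___
_XXX
gen 6: __XX
XX_X
XX__
_XXX
gen 7: __XX
_X_X
____
XXXX
gen 8: __XX
_X_X
__X_
X___

0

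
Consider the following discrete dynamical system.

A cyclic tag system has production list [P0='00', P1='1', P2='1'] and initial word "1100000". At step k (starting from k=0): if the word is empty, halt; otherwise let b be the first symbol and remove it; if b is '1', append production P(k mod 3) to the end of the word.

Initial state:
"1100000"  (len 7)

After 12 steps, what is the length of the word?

t=0: "1100000"  (len 7)
t=1: "10000000"  (len 8)
t=2: "00000001"  (len 8)
t=3: "0000001"  (len 7)
t=4: "000001"  (len 6)
t=5: "00001"  (len 5)
t=6: "0001"  (len 4)
t=7: "001"  (len 3)
t=8: "01"  (len 2)
t=9: "1"  (len 1)
t=10: "00"  (len 2)
t=11: "0"  (len 1)
t=12: (halted — word empty)

0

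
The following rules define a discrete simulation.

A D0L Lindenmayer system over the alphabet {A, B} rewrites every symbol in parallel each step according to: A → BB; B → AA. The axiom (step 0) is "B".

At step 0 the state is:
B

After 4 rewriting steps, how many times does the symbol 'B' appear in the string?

16

0) B
1) AA
2) BBBB
3) AAAAAAAA
4) BBBBBBBBBBBBBBBB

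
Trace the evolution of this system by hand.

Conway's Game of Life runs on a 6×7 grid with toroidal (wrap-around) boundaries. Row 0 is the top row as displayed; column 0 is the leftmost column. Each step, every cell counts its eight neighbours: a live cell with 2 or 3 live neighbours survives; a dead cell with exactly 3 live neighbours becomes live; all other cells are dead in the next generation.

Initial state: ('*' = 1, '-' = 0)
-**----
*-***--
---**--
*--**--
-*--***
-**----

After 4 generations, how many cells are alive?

k=0  -**----
*-***--
---**--
*--**--
-*--***
-**----
k=1  *------
----*--
-*---*-
*-*---*
-*--***
---*-*-
k=2  ----*--
-------
**---**
--*-*--
-****--
*----*-
k=3  -------
*----**
**---**
----*-*
-**-**-
-**--*-
k=4  **---*-
-*---*-
-*--*--
--***--
***-*-*
-*****-

20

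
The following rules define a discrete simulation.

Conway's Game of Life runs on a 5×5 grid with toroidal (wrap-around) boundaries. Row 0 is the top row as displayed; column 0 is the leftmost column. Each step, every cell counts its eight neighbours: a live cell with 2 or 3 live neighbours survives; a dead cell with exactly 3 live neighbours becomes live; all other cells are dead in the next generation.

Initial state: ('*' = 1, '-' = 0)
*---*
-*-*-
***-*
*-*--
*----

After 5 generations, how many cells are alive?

0) *---*
-*-*-
***-*
*-*--
*----
1) **--*
---*-
----*
--**-
*----
2) **--*
---*-
--*-*
---**
*-**-
3) **---
-***-
--*-*
**---
--*--
4) *--*-
---**
----*
****-
--*--
5) --**-
*--*-
-*---
*****
*----

11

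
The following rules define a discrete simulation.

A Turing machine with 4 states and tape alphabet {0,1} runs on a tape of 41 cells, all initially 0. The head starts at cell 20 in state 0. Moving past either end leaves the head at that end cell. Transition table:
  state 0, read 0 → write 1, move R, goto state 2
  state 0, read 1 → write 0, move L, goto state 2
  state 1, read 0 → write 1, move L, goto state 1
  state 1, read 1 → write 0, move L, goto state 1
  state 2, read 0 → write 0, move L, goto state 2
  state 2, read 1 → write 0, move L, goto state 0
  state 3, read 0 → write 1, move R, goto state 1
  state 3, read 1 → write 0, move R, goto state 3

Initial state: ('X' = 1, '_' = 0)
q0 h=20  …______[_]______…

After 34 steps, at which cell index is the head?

10

step 0: q0 h=20  …______[_]______…
step 1: q2 h=21  …_____X[_]______…
step 2: q2 h=20  …______[X]______…
step 3: q0 h=19  …______[_]______…
step 4: q2 h=20  …_____X[_]______…
step 5: q2 h=19  …______[X]______…
step 6: q0 h=18  …______[_]______…
step 7: q2 h=19  …_____X[_]______…
step 8: q2 h=18  …______[X]______…
step 9: q0 h=17  …______[_]______…
step 10: q2 h=18  …_____X[_]______…
step 11: q2 h=17  …______[X]______…
step 12: q0 h=16  …______[_]______…
step 13: q2 h=17  …_____X[_]______…
step 14: q2 h=16  …______[X]______…
step 15: q0 h=15  …______[_]______…
step 16: q2 h=16  …_____X[_]______…
step 17: q2 h=15  …______[X]______…
step 18: q0 h=14  …______[_]______…
step 19: q2 h=15  …_____X[_]______…
step 20: q2 h=14  …______[X]______…
step 21: q0 h=13  …______[_]______…
step 22: q2 h=14  …_____X[_]______…
step 23: q2 h=13  …______[X]______…
step 24: q0 h=12  …______[_]______…
step 25: q2 h=13  …_____X[_]______…
step 26: q2 h=12  …______[X]______…
step 27: q0 h=11  …______[_]______…
step 28: q2 h=12  …_____X[_]______…
step 29: q2 h=11  …______[X]______…
step 30: q0 h=10  …______[_]______…
step 31: q2 h=11  …_____X[_]______…
step 32: q2 h=10  …______[X]______…
step 33: q0 h= 9  …______[_]______…
step 34: q2 h=10  …_____X[_]______…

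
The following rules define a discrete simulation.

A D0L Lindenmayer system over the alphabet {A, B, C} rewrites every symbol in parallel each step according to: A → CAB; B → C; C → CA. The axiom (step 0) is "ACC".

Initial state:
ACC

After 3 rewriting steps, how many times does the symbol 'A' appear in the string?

[0] ACC
[1] CABCACA
[2] CACABCCACABCACAB
[3] CACABCACABCCACACABCACABCCACABCACABC

13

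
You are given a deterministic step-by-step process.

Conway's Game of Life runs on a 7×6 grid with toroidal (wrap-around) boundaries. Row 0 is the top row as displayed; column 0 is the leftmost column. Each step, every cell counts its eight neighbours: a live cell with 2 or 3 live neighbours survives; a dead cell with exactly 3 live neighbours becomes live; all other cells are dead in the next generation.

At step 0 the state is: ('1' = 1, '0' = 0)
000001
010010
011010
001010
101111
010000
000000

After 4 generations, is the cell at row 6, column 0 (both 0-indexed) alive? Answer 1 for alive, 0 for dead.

gen 0: 000001
010010
011010
001010
101111
010000
000000
gen 1: 000000
111111
011011
100000
101011
111111
000000
gen 2: 111111
000000
000000
001000
001000
001000
111111
gen 3: 000000
111111
000000
000000
011100
100011
000000
gen 4: 111111
111111
111111
001000
111111
111111
000001

0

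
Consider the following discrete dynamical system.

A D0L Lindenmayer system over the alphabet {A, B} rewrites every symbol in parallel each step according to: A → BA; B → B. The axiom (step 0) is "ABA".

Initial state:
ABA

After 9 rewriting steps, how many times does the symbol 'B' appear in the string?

0) ABA
1) BABBA
2) BBABBBA
3) BBBABBBBA
4) BBBBABBBBBA
5) BBBBBABBBBBBA
6) BBBBBBABBBBBBBA
7) BBBBBBBABBBBBBBBA
8) BBBBBBBBABBBBBBBBBA
9) BBBBBBBBBABBBBBBBBBBA

19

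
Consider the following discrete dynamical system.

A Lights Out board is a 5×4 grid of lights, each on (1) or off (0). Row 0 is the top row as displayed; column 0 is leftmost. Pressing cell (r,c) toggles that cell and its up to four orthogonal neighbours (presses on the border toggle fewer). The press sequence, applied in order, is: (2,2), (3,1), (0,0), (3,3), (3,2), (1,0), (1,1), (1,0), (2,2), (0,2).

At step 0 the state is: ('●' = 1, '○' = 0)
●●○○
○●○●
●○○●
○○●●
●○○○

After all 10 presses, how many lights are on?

11

step 0: ●●○○
○●○●
●○○●
○○●●
●○○○
step 1: ●●○○
○●●●
●●●○
○○○●
●○○○
step 2: ●●○○
○●●●
●○●○
●●●●
●●○○
step 3: ○○○○
●●●●
●○●○
●●●●
●●○○
step 4: ○○○○
●●●●
●○●●
●●○○
●●○●
step 5: ○○○○
●●●●
●○○●
●○●●
●●●●
step 6: ●○○○
○○●●
○○○●
●○●●
●●●●
step 7: ●●○○
●●○●
○●○●
●○●●
●●●●
step 8: ○●○○
○○○●
●●○●
●○●●
●●●●
step 9: ○●○○
○○●●
●○●○
●○○●
●●●●
step 10: ○○●●
○○○●
●○●○
●○○●
●●●●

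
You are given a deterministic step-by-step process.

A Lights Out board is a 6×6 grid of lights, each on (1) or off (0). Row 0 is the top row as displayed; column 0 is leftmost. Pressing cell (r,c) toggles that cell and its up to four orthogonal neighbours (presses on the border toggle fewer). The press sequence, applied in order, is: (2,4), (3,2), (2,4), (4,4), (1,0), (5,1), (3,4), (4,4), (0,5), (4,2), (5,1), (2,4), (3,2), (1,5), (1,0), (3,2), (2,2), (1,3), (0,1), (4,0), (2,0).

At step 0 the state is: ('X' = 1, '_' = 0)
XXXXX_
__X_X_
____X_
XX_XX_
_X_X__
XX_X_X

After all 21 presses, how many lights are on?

t=0: XXXXX_
__X_X_
____X_
XX_XX_
_X_X__
XX_X_X
t=1: XXXXX_
__X___
___X_X
XX_X__
_X_X__
XX_X_X
t=2: XXXXX_
__X___
__XX_X
X_X___
_XXX__
XX_X_X
t=3: XXXXX_
__X_X_
__X_X_
X_X_X_
_XXX__
XX_X_X
t=4: XXXXX_
__X_X_
__X_X_
X_X___
_XX_XX
XX_XXX
t=5: _XXXX_
XXX_X_
X_X_X_
X_X___
_XX_XX
XX_XXX
t=6: _XXXX_
XXX_X_
X_X_X_
X_X___
__X_XX
__XXXX
t=7: _XXXX_
XXX_X_
X_X___
X_XXXX
__X__X
__XXXX
t=8: _XXXX_
XXX_X_
X_X___
X_XX_X
__XXX_
__XX_X
t=9: _XXX_X
XXX_XX
X_X___
X_XX_X
__XXX_
__XX_X
t=10: _XXX_X
XXX_XX
X_X___
X__X_X
_X__X_
___X_X
t=11: _XXX_X
XXX_XX
X_X___
X__X_X
____X_
XXXX_X
t=12: _XXX_X
XXX__X
X_XXXX
X__XXX
____X_
XXXX_X
t=13: _XXX_X
XXX__X
X__XXX
XXX_XX
__X_X_
XXXX_X
t=14: _XXX__
XXX_X_
X__XX_
XXX_XX
__X_X_
XXXX_X
t=15: XXXX__
__X_X_
___XX_
XXX_XX
__X_X_
XXXX_X
t=16: XXXX__
__X_X_
__XXX_
X__XXX
____X_
XXXX_X
t=17: XXXX__
____X_
_X__X_
X_XXXX
____X_
XXXX_X
t=18: XXX___
__XX__
_X_XX_
X_XXXX
____X_
XXXX_X
t=19: ______
_XXX__
_X_XX_
X_XXXX
____X_
XXXX_X
t=20: ______
_XXX__
_X_XX_
__XXXX
XX__X_
_XXX_X
t=21: ______
XXXX__
X__XX_
X_XXXX
XX__X_
_XXX_X

19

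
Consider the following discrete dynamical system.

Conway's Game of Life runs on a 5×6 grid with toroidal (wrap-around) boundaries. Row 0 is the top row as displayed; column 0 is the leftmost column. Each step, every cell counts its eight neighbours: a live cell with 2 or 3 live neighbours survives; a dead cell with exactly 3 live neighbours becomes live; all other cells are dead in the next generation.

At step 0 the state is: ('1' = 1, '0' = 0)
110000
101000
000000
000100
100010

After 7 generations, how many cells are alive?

16

step 0: 110000
101000
000000
000100
100010
step 1: 100000
100000
000000
000000
110001
step 2: 000000
000000
000000
100000
110001
step 3: 100000
000000
000000
110001
110001
step 4: 110001
000000
100000
010001
000000
step 5: 100000
010001
100000
100000
010001
step 6: 010001
010001
110001
110001
010001
step 7: 011011
011011
001010
001010
011011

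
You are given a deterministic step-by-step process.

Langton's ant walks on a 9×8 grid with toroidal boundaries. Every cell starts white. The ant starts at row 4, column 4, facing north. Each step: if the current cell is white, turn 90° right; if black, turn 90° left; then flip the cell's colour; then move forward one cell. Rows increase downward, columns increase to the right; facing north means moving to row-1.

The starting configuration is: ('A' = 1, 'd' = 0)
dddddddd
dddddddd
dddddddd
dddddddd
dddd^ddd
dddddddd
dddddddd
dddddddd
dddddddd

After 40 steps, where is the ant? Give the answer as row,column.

[0] dddddddd
dddddddd
dddddddd
dddddddd
dddd^ddd
dddddddd
dddddddd
dddddddd
dddddddd
[1] dddddddd
dddddddd
dddddddd
dddddddd
ddddA>dd
dddddddd
dddddddd
dddddddd
dddddddd
[2] dddddddd
dddddddd
dddddddd
dddddddd
ddddAAdd
dddddvdd
dddddddd
dddddddd
dddddddd
[3] dddddddd
dddddddd
dddddddd
dddddddd
ddddAAdd
dddd<Add
dddddddd
dddddddd
dddddddd
[4] dddddddd
dddddddd
dddddddd
dddddddd
dddd^Add
ddddAAdd
dddddddd
dddddddd
dddddddd
[5] dddddddd
dddddddd
dddddddd
dddddddd
ddd<dAdd
ddddAAdd
dddddddd
dddddddd
dddddddd
[6] dddddddd
dddddddd
dddddddd
ddd^dddd
dddAdAdd
ddddAAdd
dddddddd
dddddddd
dddddddd
[7] dddddddd
dddddddd
dddddddd
dddA>ddd
dddAdAdd
ddddAAdd
dddddddd
dddddddd
dddddddd
[8] dddddddd
dddddddd
dddddddd
dddAAddd
dddAvAdd
ddddAAdd
dddddddd
dddddddd
dddddddd
[9] dddddddd
dddddddd
dddddddd
dddAAddd
ddd<AAdd
ddddAAdd
dddddddd
dddddddd
dddddddd
[10] dddddddd
dddddddd
dddddddd
dddAAddd
ddddAAdd
dddvAAdd
dddddddd
dddddddd
dddddddd
[11] dddddddd
dddddddd
dddddddd
dddAAddd
ddddAAdd
dd<AAAdd
dddddddd
dddddddd
dddddddd
[12] dddddddd
dddddddd
dddddddd
dddAAddd
dd^dAAdd
ddAAAAdd
dddddddd
dddddddd
dddddddd
[13] dddddddd
dddddddd
dddddddd
dddAAddd
ddA>AAdd
ddAAAAdd
dddddddd
dddddddd
dddddddd
[14] dddddddd
dddddddd
dddddddd
dddAAddd
ddAAAAdd
ddAvAAdd
dddddddd
dddddddd
dddddddd
[15] dddddddd
dddddddd
dddddddd
dddAAddd
ddAAAAdd
ddAd>Add
dddddddd
dddddddd
dddddddd
[16] dddddddd
dddddddd
dddddddd
dddAAddd
ddAA^Add
ddAddAdd
dddddddd
dddddddd
dddddddd
[17] dddddddd
dddddddd
dddddddd
dddAAddd
ddA<dAdd
ddAddAdd
dddddddd
dddddddd
dddddddd
[18] dddddddd
dddddddd
dddddddd
dddAAddd
ddAddAdd
ddAvdAdd
dddddddd
dddddddd
dddddddd
[19] dddddddd
dddddddd
dddddddd
dddAAddd
ddAddAdd
dd<AdAdd
dddddddd
dddddddd
dddddddd
[20] dddddddd
dddddddd
dddddddd
dddAAddd
ddAddAdd
dddAdAdd
ddvddddd
dddddddd
dddddddd
[21] dddddddd
dddddddd
dddddddd
dddAAddd
ddAddAdd
dddAdAdd
d<Addddd
dddddddd
dddddddd
[22] dddddddd
dddddddd
dddddddd
dddAAddd
ddAddAdd
d^dAdAdd
dAAddddd
dddddddd
dddddddd
[23] dddddddd
dddddddd
dddddddd
dddAAddd
ddAddAdd
dA>AdAdd
dAAddddd
dddddddd
dddddddd
[24] dddddddd
dddddddd
dddddddd
dddAAddd
ddAddAdd
dAAAdAdd
dAvddddd
dddddddd
dddddddd
[25] dddddddd
dddddddd
dddddddd
dddAAddd
ddAddAdd
dAAAdAdd
dAd>dddd
dddddddd
dddddddd
[26] dddddddd
dddddddd
dddddddd
dddAAddd
ddAddAdd
dAAAdAdd
dAdAdddd
dddvdddd
dddddddd
[27] dddddddd
dddddddd
dddddddd
dddAAddd
ddAddAdd
dAAAdAdd
dAdAdddd
dd<Adddd
dddddddd
[28] dddddddd
dddddddd
dddddddd
dddAAddd
ddAddAdd
dAAAdAdd
dA^Adddd
ddAAdddd
dddddddd
[29] dddddddd
dddddddd
dddddddd
dddAAddd
ddAddAdd
dAAAdAdd
dAA>dddd
ddAAdddd
dddddddd
[30] dddddddd
dddddddd
dddddddd
dddAAddd
ddAddAdd
dAA^dAdd
dAAddddd
ddAAdddd
dddddddd
[31] dddddddd
dddddddd
dddddddd
dddAAddd
ddAddAdd
dA<ddAdd
dAAddddd
ddAAdddd
dddddddd
[32] dddddddd
dddddddd
dddddddd
dddAAddd
ddAddAdd
dAdddAdd
dAvddddd
ddAAdddd
dddddddd
[33] dddddddd
dddddddd
dddddddd
dddAAddd
ddAddAdd
dAdddAdd
dAd>dddd
ddAAdddd
dddddddd
[34] dddddddd
dddddddd
dddddddd
dddAAddd
ddAddAdd
dAdddAdd
dAdAdddd
ddAvdddd
dddddddd
[35] dddddddd
dddddddd
dddddddd
dddAAddd
ddAddAdd
dAdddAdd
dAdAdddd
ddAd>ddd
dddddddd
[36] dddddddd
dddddddd
dddddddd
dddAAddd
ddAddAdd
dAdddAdd
dAdAdddd
ddAdAddd
ddddvddd
[37] dddddddd
dddddddd
dddddddd
dddAAddd
ddAddAdd
dAdddAdd
dAdAdddd
ddAdAddd
ddd<Addd
[38] dddddddd
dddddddd
dddddddd
dddAAddd
ddAddAdd
dAdddAdd
dAdAdddd
ddA^Addd
dddAAddd
[39] dddddddd
dddddddd
dddddddd
dddAAddd
ddAddAdd
dAdddAdd
dAdAdddd
ddAA>ddd
dddAAddd
[40] dddddddd
dddddddd
dddddddd
dddAAddd
ddAddAdd
dAdddAdd
dAdA^ddd
ddAAdddd
dddAAddd

6,4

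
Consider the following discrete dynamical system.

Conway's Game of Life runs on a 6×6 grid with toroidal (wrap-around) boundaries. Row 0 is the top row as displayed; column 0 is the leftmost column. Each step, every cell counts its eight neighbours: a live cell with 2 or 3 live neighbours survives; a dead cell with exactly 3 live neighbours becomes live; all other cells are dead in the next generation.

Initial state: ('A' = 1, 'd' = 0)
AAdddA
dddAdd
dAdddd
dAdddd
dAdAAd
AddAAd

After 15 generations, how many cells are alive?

4

0) AAdddA
dddAdd
dAdddd
dAdddd
dAdAAd
AddAAd
1) AAAAdA
dAAddd
ddAddd
AAdddd
AAdAAA
dddAdd
2) AddAAd
dddddd
AdAddd
dddAAd
dAdAAA
dddddd
3) dddddd
dAdAdA
dddAdd
AAdddd
ddAAdA
AdAddd
4) AAAddd
ddAdAd
dAddAd
AAdAAd
ddAAdA
dAAAdd
5) Addddd
AdAddA
AAddAd
AAdddd
dddddA
ddddAd
6) AAdddd
dddddd
ddAddd
dAdddd
AddddA
dddddA
7) Addddd
dAdddd
dddddd
AAdddd
AddddA
dAdddA
8) AAdddd
dddddd
AAdddd
AAdddA
dddddA
dAdddA
9) AAdddd
dddddd
dAdddA
dAdddA
dAddAA
dAdddA
10) AAdddd
dAdddd
dddddd
dAAddA
dAAdAA
dAAdAA
11) dddddA
AAdddd
AAAddd
dAAAAA
dddddd
ddddAd
12) AddddA
ddAddA
ddddAd
dddAAA
ddAddA
dddddd
13) AddddA
AdddAA
dddddd
dddAdA
dddAdA
AddddA
14) dAdddd
AdddAd
Addddd
dddddd
dddddA
dddddd
15) dddddd
AAdddA
dddddA
dddddd
dddddd
dddddd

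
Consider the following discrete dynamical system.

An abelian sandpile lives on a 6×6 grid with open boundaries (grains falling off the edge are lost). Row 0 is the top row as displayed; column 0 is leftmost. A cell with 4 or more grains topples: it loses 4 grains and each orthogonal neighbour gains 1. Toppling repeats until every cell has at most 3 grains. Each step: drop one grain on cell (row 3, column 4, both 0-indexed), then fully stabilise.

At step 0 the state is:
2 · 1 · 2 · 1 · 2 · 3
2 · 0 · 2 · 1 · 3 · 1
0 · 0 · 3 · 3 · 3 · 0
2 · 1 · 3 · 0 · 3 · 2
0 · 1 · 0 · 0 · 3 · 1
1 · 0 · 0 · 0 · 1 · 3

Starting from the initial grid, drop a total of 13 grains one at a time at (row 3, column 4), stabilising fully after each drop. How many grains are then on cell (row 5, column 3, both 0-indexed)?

1

step 0: 2 · 1 · 2 · 1 · 2 · 3
2 · 0 · 2 · 1 · 3 · 1
0 · 0 · 3 · 3 · 3 · 0
2 · 1 · 3 · 0 · 3 · 2
0 · 1 · 0 · 0 · 3 · 1
1 · 0 · 0 · 0 · 1 · 3
step 1: 2 · 1 · 2 · 1 · 3 · 3
2 · 0 · 3 · 3 · 0 · 2
0 · 1 · 1 · 1 · 2 · 1
2 · 2 · 0 · 3 · 2 · 3
0 · 1 · 1 · 1 · 0 · 2
1 · 0 · 0 · 0 · 2 · 3
step 2: 2 · 1 · 2 · 1 · 3 · 3
2 · 0 · 3 · 3 · 0 · 2
0 · 1 · 1 · 1 · 2 · 1
2 · 2 · 0 · 3 · 3 · 3
0 · 1 · 1 · 1 · 0 · 2
1 · 0 · 0 · 0 · 2 · 3
step 3: 2 · 1 · 2 · 1 · 3 · 3
2 · 0 · 3 · 3 · 0 · 2
0 · 1 · 1 · 2 · 3 · 2
2 · 2 · 1 · 0 · 2 · 0
0 · 1 · 1 · 2 · 1 · 3
1 · 0 · 0 · 0 · 2 · 3
step 4: 2 · 1 · 2 · 1 · 3 · 3
2 · 0 · 3 · 3 · 0 · 2
0 · 1 · 1 · 2 · 3 · 2
2 · 2 · 1 · 0 · 3 · 0
0 · 1 · 1 · 2 · 1 · 3
1 · 0 · 0 · 0 · 2 · 3
step 5: 2 · 1 · 2 · 1 · 3 · 3
2 · 0 · 3 · 3 · 1 · 2
0 · 1 · 1 · 3 · 0 · 3
2 · 2 · 1 · 1 · 1 · 1
0 · 1 · 1 · 2 · 2 · 3
1 · 0 · 0 · 0 · 2 · 3
step 6: 2 · 1 · 2 · 1 · 3 · 3
2 · 0 · 3 · 3 · 1 · 2
0 · 1 · 1 · 3 · 0 · 3
2 · 2 · 1 · 1 · 2 · 1
0 · 1 · 1 · 2 · 2 · 3
1 · 0 · 0 · 0 · 2 · 3
step 7: 2 · 1 · 2 · 1 · 3 · 3
2 · 0 · 3 · 3 · 1 · 2
0 · 1 · 1 · 3 · 0 · 3
2 · 2 · 1 · 1 · 3 · 1
0 · 1 · 1 · 2 · 2 · 3
1 · 0 · 0 · 0 · 2 · 3
step 8: 2 · 1 · 2 · 1 · 3 · 3
2 · 0 · 3 · 3 · 1 · 2
0 · 1 · 1 · 3 · 1 · 3
2 · 2 · 1 · 2 · 0 · 2
0 · 1 · 1 · 2 · 3 · 3
1 · 0 · 0 · 0 · 2 · 3
step 9: 2 · 1 · 2 · 1 · 3 · 3
2 · 0 · 3 · 3 · 1 · 2
0 · 1 · 1 · 3 · 1 · 3
2 · 2 · 1 · 2 · 1 · 2
0 · 1 · 1 · 2 · 3 · 3
1 · 0 · 0 · 0 · 2 · 3
step 10: 2 · 1 · 2 · 1 · 3 · 3
2 · 0 · 3 · 3 · 1 · 2
0 · 1 · 1 · 3 · 1 · 3
2 · 2 · 1 · 2 · 2 · 2
0 · 1 · 1 · 2 · 3 · 3
1 · 0 · 0 · 0 · 2 · 3
step 11: 2 · 1 · 2 · 1 · 3 · 3
2 · 0 · 3 · 3 · 1 · 2
0 · 1 · 1 · 3 · 1 · 3
2 · 2 · 1 · 2 · 3 · 2
0 · 1 · 1 · 2 · 3 · 3
1 · 0 · 0 · 0 · 2 · 3
step 12: 2 · 1 · 2 · 1 · 3 · 3
2 · 0 · 3 · 3 · 1 · 3
0 · 1 · 1 · 3 · 3 · 0
2 · 2 · 1 · 3 · 2 · 1
0 · 1 · 1 · 3 · 2 · 2
1 · 0 · 0 · 1 · 0 · 1
step 13: 2 · 1 · 2 · 1 · 3 · 3
2 · 0 · 3 · 3 · 1 · 3
0 · 1 · 1 · 3 · 3 · 0
2 · 2 · 1 · 3 · 3 · 1
0 · 1 · 1 · 3 · 2 · 2
1 · 0 · 0 · 1 · 0 · 1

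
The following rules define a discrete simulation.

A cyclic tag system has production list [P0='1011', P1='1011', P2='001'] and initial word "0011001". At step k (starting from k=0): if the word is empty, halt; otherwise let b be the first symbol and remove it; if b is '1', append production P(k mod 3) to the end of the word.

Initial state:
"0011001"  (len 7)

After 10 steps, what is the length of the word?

12

[0] "0011001"  (len 7)
[1] "011001"  (len 6)
[2] "11001"  (len 5)
[3] "1001001"  (len 7)
[4] "0010011011"  (len 10)
[5] "010011011"  (len 9)
[6] "10011011"  (len 8)
[7] "00110111011"  (len 11)
[8] "0110111011"  (len 10)
[9] "110111011"  (len 9)
[10] "101110111011"  (len 12)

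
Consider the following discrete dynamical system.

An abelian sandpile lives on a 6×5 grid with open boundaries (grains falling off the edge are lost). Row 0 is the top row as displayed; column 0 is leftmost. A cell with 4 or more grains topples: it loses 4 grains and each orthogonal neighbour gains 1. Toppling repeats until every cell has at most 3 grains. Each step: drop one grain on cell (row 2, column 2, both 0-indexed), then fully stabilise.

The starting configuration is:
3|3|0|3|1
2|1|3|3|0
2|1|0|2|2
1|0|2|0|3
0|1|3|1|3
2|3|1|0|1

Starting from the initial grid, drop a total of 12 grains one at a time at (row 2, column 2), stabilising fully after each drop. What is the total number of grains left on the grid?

t=0: 3|3|0|3|1
2|1|3|3|0
2|1|0|2|2
1|0|2|0|3
0|1|3|1|3
2|3|1|0|1
t=1: 3|3|0|3|1
2|1|3|3|0
2|1|1|2|2
1|0|2|0|3
0|1|3|1|3
2|3|1|0|1
t=2: 3|3|0|3|1
2|1|3|3|0
2|1|2|2|2
1|0|2|0|3
0|1|3|1|3
2|3|1|0|1
t=3: 3|3|0|3|1
2|1|3|3|0
2|1|3|2|2
1|0|2|0|3
0|1|3|1|3
2|3|1|0|1
t=4: 3|3|2|0|2
2|2|1|2|1
2|2|2|0|3
1|0|3|1|3
0|1|3|1|3
2|3|1|0|1
t=5: 3|3|2|0|2
2|2|1|2|1
2|2|3|0|3
1|0|3|1|3
0|1|3|1|3
2|3|1|0|1
t=6: 3|3|2|0|2
2|2|2|2|1
2|3|1|1|3
1|1|1|2|3
0|2|0|2|3
2|3|2|0|1
t=7: 3|3|2|0|2
2|2|2|2|1
2|3|2|1|3
1|1|1|2|3
0|2|0|2|3
2|3|2|0|1
t=8: 3|3|2|0|2
2|2|2|2|1
2|3|3|1|3
1|1|1|2|3
0|2|0|2|3
2|3|2|0|1
t=9: 3|3|2|0|2
2|3|3|2|1
3|0|1|2|3
1|2|2|2|3
0|2|0|2|3
2|3|2|0|1
t=10: 3|3|2|0|2
2|3|3|2|1
3|0|2|2|3
1|2|2|2|3
0|2|0|2|3
2|3|2|0|1
t=11: 3|3|2|0|2
2|3|3|2|1
3|0|3|2|3
1|2|2|2|3
0|2|0|2|3
2|3|2|0|1
t=12: 1|2|0|1|2
1|2|2|3|1
0|3|1|3|3
2|2|3|2|3
0|2|0|2|3
2|3|2|0|1

52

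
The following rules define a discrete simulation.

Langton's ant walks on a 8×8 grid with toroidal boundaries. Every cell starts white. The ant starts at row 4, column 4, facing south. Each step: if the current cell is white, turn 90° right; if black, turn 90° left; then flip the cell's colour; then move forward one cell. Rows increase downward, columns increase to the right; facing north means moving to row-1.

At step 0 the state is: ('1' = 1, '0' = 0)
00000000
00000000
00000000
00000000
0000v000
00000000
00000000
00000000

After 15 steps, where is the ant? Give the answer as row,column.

3,4

step 0: 00000000
00000000
00000000
00000000
0000v000
00000000
00000000
00000000
step 1: 00000000
00000000
00000000
00000000
000<1000
00000000
00000000
00000000
step 2: 00000000
00000000
00000000
000^0000
00011000
00000000
00000000
00000000
step 3: 00000000
00000000
00000000
0001>000
00011000
00000000
00000000
00000000
step 4: 00000000
00000000
00000000
00011000
0001v000
00000000
00000000
00000000
step 5: 00000000
00000000
00000000
00011000
00010>00
00000000
00000000
00000000
step 6: 00000000
00000000
00000000
00011000
00010100
00000v00
00000000
00000000
step 7: 00000000
00000000
00000000
00011000
00010100
0000<100
00000000
00000000
step 8: 00000000
00000000
00000000
00011000
0001^100
00001100
00000000
00000000
step 9: 00000000
00000000
00000000
00011000
00011>00
00001100
00000000
00000000
step 10: 00000000
00000000
00000000
00011^00
00011000
00001100
00000000
00000000
step 11: 00000000
00000000
00000000
000111>0
00011000
00001100
00000000
00000000
step 12: 00000000
00000000
00000000
00011110
000110v0
00001100
00000000
00000000
step 13: 00000000
00000000
00000000
00011110
00011<10
00001100
00000000
00000000
step 14: 00000000
00000000
00000000
00011^10
00011110
00001100
00000000
00000000
step 15: 00000000
00000000
00000000
0001<010
00011110
00001100
00000000
00000000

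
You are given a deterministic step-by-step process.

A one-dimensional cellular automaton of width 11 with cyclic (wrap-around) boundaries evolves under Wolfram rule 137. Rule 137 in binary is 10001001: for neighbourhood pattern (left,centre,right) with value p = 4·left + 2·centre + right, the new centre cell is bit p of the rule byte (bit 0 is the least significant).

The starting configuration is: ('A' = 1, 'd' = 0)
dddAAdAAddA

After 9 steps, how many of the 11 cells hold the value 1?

3

t=0: dddAAdAAddA
t=1: dAdAddAdddd
t=2: ddddddddAAA
t=3: dAAAAAAdAAd
t=4: dAAAAAddAdd
t=5: dAAAAdddddA
t=6: dAAAddAAAdd
t=7: dAAdddAAddA
t=8: dAddAdAdddd
t=9: ddddddddAAA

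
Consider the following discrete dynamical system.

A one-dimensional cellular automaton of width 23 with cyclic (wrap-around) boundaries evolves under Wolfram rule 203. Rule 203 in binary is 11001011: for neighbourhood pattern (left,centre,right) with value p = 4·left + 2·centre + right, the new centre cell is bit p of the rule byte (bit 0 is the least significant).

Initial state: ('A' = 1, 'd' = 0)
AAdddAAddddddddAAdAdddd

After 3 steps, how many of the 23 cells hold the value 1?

20

0) AAdddAAddddddddAAdAdddd
1) AAdAAAAdAAAAAAAAAdddAAA
2) AAdAAAAdAAAAAAAAAdAAAAA
3) AAdAAAAdAAAAAAAAAdAAAAA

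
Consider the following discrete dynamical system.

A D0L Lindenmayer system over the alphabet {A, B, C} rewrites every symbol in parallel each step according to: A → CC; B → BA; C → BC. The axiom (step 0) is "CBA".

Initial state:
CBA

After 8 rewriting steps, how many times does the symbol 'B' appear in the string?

[0] CBA
[1] BCBACC
[2] BABCBACCBCBC
[3] BACCBABCBACCBCBCBABCBABC
[4] BACCBCBCBACCBABCBACCBCBCBABCBABCBACCBABCBACCBABC
[5] BACCBCBCBABCBABCBACCBCBCBACCBABCBACCBCBCBABCBABCBACCBABCBACCBABCBACCBCBCBACCBABCBACCBCBCBACCBABC
[6] BACCBCBCBABCBABCBACCBABCBACCBABCBACCBCBCBABCBABCBACCBCBCBA…BCBABCBABCBACCBCBCBACCBABCBACCBCBCBABCBABCBACCBCBCBACCBABC  (len 192)
[7] BACCBCBCBABCBABCBACCBABCBACCBABCBACCBCBCBACCBABCBACCBCBCBA…BCBABCBABCBACCBABCBACCBABCBACCBCBCBABCBABCBACCBCBCBACCBABC  (len 384)
[8] BACCBCBCBABCBABCBACCBABCBACCBABCBACCBCBCBACCBABCBACCBCBCBA…BCBABCBABCBACCBABCBACCBABCBACCBCBCBABCBABCBACCBCBCBACCBABC  (len 768)

307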